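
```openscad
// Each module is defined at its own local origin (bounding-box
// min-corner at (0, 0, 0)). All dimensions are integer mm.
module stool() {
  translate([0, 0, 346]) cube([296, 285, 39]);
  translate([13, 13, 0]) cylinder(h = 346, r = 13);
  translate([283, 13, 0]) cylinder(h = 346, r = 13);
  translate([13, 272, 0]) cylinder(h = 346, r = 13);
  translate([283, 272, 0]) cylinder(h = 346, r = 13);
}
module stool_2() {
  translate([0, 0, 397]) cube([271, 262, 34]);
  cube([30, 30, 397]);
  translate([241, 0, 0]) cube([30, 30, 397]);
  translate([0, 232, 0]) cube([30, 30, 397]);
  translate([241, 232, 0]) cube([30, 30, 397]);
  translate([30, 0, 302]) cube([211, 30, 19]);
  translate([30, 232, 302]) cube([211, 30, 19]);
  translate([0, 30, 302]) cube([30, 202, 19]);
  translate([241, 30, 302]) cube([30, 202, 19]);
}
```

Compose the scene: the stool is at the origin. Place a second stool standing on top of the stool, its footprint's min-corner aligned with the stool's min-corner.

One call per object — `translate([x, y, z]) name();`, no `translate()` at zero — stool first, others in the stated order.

stool();
translate([0, 0, 385]) stool_2();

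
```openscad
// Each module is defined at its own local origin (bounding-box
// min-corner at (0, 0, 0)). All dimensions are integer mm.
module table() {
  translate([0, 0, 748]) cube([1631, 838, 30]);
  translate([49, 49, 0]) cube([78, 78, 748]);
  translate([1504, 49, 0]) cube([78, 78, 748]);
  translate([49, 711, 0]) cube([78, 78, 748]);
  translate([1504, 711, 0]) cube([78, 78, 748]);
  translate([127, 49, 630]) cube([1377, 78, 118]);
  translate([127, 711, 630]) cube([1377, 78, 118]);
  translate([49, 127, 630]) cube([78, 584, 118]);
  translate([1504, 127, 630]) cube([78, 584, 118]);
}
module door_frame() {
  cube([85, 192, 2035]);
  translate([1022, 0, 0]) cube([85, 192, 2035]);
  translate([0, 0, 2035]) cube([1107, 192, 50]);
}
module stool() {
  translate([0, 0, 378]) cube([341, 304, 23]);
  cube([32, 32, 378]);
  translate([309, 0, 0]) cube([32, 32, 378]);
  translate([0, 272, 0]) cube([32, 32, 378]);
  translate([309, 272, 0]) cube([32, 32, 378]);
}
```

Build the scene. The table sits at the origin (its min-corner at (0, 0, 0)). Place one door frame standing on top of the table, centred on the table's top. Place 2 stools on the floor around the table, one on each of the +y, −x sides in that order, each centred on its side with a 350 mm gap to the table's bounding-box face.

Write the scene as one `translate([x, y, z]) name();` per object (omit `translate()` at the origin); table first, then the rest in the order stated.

table();
translate([262, 323, 778]) door_frame();
translate([645, 1188, 0]) stool();
translate([-691, 267, 0]) stool();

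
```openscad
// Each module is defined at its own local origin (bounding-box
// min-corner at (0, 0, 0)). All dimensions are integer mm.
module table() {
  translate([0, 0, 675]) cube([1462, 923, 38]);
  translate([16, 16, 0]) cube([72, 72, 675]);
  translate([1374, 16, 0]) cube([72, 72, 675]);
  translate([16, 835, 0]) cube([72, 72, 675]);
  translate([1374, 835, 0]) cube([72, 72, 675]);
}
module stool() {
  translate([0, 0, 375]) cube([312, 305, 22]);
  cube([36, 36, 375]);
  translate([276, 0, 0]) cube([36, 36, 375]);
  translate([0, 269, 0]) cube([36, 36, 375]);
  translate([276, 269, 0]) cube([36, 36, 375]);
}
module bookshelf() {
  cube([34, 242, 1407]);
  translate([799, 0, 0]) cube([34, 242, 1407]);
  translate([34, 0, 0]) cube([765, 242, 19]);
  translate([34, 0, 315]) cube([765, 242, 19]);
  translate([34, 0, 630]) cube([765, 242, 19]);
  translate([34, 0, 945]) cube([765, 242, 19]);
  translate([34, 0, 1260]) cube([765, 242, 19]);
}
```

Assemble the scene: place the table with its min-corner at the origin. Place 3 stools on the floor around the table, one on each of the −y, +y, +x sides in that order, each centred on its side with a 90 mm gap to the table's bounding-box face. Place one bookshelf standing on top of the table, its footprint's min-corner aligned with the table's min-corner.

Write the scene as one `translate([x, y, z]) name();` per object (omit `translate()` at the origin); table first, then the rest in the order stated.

table();
translate([575, -395, 0]) stool();
translate([575, 1013, 0]) stool();
translate([1552, 309, 0]) stool();
translate([0, 0, 713]) bookshelf();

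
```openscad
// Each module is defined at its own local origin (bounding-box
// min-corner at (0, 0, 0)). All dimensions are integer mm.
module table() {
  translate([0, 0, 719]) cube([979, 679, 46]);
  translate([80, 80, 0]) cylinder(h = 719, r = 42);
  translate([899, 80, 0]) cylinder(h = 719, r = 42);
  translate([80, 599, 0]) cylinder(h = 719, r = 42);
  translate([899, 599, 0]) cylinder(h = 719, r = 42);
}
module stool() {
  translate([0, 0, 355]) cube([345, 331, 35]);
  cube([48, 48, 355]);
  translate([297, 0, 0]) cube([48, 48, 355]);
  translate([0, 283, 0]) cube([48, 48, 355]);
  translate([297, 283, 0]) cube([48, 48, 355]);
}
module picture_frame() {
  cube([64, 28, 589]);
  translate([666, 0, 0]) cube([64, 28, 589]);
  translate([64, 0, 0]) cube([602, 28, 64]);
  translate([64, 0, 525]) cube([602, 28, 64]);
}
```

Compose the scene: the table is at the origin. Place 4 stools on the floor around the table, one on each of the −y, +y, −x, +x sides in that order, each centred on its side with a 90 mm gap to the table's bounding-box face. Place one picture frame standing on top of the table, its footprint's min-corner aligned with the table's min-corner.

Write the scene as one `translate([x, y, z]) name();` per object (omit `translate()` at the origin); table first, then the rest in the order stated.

table();
translate([317, -421, 0]) stool();
translate([317, 769, 0]) stool();
translate([-435, 174, 0]) stool();
translate([1069, 174, 0]) stool();
translate([0, 0, 765]) picture_frame();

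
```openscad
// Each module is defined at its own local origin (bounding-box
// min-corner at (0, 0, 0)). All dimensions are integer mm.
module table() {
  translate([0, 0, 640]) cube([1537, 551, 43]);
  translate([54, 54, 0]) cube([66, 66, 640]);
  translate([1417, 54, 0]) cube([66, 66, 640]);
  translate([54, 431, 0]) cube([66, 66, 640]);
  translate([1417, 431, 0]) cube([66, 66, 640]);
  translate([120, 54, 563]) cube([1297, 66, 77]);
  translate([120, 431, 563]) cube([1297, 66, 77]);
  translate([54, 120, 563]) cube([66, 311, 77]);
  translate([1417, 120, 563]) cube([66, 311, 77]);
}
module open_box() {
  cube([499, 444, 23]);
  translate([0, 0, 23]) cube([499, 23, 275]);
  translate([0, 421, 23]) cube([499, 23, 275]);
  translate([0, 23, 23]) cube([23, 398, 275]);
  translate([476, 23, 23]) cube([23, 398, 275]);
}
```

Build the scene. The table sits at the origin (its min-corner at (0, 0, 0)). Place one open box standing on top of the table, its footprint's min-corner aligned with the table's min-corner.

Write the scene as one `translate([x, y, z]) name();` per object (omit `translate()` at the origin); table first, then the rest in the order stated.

table();
translate([0, 0, 683]) open_box();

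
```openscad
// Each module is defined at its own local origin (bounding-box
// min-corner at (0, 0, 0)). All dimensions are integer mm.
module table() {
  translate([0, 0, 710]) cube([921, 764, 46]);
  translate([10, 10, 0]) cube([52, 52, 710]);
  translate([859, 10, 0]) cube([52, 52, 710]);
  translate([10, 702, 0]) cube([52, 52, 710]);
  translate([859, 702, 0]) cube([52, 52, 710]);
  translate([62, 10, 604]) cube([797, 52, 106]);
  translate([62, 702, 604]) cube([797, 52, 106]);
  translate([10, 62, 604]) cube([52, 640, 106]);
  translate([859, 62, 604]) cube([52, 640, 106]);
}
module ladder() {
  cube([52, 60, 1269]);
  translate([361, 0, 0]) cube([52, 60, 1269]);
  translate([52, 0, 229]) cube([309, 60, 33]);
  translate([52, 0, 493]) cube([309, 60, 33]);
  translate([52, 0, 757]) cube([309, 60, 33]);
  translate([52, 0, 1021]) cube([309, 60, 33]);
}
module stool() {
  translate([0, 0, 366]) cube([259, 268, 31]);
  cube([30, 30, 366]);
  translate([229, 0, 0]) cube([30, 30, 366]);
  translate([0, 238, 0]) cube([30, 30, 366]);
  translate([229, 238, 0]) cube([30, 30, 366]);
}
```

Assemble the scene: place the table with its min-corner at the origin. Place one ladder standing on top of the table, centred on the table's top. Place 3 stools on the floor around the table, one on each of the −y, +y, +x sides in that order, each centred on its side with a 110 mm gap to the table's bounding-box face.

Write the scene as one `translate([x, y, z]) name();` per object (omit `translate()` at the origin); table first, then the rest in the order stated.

table();
translate([254, 352, 756]) ladder();
translate([331, -378, 0]) stool();
translate([331, 874, 0]) stool();
translate([1031, 248, 0]) stool();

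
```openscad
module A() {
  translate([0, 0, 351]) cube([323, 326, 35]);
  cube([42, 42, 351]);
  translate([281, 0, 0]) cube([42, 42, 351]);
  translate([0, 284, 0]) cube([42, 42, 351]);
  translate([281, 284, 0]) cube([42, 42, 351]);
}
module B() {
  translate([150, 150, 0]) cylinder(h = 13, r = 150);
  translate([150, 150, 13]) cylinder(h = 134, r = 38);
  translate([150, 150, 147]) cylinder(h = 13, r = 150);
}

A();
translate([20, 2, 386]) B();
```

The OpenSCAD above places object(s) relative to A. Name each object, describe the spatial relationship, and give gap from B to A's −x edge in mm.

A is a stool. B is a spool. The spool is on top of the stool. The gap from the spool to the stool's −x edge is 20 mm.

The spool's min-x is at 20; the stool's min-x is 0; gap = 20 mm.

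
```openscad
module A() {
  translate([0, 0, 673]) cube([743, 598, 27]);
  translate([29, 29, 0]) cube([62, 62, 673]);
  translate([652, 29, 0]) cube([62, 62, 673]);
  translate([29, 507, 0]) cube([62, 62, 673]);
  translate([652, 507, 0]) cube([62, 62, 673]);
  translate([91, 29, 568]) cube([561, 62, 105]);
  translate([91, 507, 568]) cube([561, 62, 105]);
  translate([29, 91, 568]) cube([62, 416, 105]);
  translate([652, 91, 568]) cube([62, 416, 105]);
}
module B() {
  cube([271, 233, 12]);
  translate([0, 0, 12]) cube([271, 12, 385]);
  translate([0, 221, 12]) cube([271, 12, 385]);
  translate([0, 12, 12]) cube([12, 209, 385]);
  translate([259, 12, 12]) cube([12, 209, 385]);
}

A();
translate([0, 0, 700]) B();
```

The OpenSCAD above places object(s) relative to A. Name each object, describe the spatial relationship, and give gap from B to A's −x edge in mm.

A is a table. B is an open box. The open box is on top of the table. The gap from the open box to the table's −x edge is 0 mm.

The open box's min-x is at 0; the table's min-x is 0; gap = 0 mm.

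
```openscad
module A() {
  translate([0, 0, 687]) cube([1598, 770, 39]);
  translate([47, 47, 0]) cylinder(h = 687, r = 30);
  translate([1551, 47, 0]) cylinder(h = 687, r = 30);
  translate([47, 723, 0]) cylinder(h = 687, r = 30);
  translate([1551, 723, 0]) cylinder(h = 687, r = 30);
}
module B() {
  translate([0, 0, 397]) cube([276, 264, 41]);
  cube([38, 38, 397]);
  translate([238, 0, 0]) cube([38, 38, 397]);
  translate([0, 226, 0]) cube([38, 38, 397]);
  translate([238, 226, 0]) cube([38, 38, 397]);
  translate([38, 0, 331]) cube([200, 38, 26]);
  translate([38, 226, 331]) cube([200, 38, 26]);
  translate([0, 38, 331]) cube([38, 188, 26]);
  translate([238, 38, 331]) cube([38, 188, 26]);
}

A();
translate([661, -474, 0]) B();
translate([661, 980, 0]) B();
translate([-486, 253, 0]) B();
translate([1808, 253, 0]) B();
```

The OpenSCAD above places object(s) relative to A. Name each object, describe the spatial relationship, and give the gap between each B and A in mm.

Each stool's nearest face is 210 mm from the table's bounding box.

A is a table. B is a stool. Four stools sit around the table at the −y, +y, −x, +x sides. The gap between each stool and the table is 210 mm.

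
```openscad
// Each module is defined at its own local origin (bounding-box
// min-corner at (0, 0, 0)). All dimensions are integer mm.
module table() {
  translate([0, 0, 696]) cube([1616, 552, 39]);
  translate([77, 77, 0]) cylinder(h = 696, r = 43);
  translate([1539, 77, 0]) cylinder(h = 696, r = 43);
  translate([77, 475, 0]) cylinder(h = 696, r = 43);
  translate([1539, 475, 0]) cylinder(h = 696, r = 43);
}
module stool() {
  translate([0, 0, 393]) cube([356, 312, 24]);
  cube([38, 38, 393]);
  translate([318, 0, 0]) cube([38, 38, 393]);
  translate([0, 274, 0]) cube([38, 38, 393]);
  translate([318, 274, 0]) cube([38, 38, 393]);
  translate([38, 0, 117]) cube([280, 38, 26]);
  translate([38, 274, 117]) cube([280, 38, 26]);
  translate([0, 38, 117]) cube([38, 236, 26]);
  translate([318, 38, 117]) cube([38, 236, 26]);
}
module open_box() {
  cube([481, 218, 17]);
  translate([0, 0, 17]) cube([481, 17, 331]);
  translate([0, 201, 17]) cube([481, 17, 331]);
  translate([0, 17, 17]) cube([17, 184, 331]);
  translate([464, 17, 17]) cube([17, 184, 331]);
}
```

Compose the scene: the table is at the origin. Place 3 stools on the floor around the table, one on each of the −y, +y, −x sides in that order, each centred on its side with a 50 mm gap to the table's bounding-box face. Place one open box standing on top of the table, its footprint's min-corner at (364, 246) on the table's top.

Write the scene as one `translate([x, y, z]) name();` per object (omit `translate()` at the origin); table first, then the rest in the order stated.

table();
translate([630, -362, 0]) stool();
translate([630, 602, 0]) stool();
translate([-406, 120, 0]) stool();
translate([364, 246, 735]) open_box();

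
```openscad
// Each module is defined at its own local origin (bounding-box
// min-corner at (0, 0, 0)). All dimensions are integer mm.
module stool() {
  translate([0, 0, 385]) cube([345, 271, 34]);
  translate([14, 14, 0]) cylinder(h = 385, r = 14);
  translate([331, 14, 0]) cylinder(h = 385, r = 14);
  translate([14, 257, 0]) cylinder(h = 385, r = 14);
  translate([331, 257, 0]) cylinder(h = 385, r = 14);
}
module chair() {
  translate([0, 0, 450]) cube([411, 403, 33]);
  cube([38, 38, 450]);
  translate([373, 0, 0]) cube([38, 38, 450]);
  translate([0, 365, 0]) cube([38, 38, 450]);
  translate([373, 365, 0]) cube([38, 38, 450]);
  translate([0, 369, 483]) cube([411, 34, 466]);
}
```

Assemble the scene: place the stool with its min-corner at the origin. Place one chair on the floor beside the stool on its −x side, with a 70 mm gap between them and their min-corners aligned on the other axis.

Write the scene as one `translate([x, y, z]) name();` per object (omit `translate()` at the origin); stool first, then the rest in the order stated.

stool();
translate([-481, 0, 0]) chair();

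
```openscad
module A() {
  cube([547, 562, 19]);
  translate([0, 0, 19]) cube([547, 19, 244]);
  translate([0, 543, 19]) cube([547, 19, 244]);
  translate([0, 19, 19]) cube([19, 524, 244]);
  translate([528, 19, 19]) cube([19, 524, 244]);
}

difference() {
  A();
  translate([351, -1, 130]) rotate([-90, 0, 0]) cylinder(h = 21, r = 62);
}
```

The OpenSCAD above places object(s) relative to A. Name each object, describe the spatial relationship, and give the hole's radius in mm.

The subtracted cylinder has r = 62 mm.

A is an open box. The open box has a circular hole through its front wall. The hole's radius is 62 mm.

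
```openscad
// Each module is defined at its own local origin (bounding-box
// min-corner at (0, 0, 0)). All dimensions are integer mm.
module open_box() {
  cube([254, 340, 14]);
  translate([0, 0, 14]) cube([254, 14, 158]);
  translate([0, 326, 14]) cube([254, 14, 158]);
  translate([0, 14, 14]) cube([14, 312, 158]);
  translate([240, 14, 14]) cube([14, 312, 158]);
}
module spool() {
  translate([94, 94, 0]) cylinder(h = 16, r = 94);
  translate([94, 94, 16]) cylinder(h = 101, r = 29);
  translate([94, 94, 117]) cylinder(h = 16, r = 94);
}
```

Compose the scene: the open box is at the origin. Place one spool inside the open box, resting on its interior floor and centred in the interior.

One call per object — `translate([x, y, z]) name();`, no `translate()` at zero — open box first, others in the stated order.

open_box();
translate([33, 76, 14]) spool();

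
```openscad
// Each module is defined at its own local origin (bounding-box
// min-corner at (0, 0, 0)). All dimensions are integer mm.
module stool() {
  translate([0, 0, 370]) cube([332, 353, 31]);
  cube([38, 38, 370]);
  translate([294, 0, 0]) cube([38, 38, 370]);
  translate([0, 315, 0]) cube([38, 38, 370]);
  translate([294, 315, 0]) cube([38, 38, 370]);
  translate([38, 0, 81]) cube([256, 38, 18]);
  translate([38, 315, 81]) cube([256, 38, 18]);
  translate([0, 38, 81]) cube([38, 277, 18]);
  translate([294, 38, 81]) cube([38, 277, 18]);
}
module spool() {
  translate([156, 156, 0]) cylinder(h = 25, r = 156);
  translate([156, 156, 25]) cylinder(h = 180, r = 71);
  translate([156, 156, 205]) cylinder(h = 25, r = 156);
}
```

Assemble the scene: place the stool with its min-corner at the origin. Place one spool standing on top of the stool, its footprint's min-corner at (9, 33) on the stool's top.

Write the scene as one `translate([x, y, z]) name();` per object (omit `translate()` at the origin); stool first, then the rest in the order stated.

stool();
translate([9, 33, 401]) spool();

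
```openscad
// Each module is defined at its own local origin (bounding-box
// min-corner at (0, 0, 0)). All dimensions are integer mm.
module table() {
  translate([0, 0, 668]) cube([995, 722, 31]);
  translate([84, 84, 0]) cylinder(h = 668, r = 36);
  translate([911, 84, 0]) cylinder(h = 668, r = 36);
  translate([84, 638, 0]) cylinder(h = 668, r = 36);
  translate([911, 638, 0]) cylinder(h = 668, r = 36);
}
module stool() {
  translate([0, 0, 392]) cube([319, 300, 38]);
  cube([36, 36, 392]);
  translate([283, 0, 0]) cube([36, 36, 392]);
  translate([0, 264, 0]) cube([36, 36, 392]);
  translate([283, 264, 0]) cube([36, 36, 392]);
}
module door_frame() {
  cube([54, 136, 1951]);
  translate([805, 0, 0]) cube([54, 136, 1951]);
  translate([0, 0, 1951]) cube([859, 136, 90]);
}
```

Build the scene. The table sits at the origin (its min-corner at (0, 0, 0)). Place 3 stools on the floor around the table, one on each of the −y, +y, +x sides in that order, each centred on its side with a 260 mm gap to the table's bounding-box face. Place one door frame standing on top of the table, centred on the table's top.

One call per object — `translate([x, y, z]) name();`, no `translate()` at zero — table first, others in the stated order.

table();
translate([338, -560, 0]) stool();
translate([338, 982, 0]) stool();
translate([1255, 211, 0]) stool();
translate([68, 293, 699]) door_frame();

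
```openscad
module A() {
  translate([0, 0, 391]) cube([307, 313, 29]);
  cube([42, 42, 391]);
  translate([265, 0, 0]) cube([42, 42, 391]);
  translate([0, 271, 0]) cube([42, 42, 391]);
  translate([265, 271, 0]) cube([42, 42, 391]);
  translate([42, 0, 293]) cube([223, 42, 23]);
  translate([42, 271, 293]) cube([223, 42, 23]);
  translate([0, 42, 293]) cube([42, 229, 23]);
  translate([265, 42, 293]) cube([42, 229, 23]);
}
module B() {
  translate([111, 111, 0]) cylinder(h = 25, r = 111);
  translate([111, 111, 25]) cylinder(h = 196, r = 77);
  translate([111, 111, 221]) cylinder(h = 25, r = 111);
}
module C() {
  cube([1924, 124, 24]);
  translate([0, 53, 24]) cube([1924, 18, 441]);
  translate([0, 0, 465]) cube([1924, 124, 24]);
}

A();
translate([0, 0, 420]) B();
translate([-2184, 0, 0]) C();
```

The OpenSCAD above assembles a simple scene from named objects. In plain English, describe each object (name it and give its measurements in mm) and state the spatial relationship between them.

A is a four-legged stool. The seat is 307×313 mm, 29 mm thick, top at z = 420 mm. It stands on four square legs, each 42×42 mm in cross-section, from z = 0 to the seat underside, each flush with a corner of the seat. Four stretchers, 42 mm wide and 23 mm tall, connect adjacent legs with their undersides at z = 293 mm, each running between the inner faces of the legs it joins and aligned with the legs' outer faces on the other axis.

B is a spool: two coaxial disc flanges of radius 111 mm and thickness 25 mm, joined by a core cylinder of radius 77 mm and height 196 mm. The lower flange rests on z = 0 and the three cylinders share a vertical axis.

C is an I-beam lying along x, 1924 mm long. Overall section height 489 mm. Two flanges 124 mm wide (y) and 24 mm thick, one on the floor and one at the top; a web 18 mm thick runs between them, centred on the flange width.

The spool is on top of the stool. The I-beam is on the floor beside the stool on its −x side.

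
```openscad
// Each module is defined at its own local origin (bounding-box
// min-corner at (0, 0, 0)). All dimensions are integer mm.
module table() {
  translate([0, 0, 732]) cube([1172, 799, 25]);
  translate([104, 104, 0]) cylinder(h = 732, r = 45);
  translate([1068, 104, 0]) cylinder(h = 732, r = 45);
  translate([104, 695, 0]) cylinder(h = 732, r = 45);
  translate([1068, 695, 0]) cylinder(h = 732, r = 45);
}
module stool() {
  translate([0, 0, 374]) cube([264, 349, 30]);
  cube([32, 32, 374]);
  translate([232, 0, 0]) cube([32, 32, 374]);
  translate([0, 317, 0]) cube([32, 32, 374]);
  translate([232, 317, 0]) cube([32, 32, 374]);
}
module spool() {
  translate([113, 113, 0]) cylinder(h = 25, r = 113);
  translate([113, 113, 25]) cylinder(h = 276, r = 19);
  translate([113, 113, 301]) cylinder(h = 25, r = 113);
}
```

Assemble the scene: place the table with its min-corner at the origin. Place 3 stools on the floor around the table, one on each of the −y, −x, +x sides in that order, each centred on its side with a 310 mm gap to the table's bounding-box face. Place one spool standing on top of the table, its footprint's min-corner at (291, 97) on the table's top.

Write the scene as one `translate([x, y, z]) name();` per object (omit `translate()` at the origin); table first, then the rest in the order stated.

table();
translate([454, -659, 0]) stool();
translate([-574, 225, 0]) stool();
translate([1482, 225, 0]) stool();
translate([291, 97, 757]) spool();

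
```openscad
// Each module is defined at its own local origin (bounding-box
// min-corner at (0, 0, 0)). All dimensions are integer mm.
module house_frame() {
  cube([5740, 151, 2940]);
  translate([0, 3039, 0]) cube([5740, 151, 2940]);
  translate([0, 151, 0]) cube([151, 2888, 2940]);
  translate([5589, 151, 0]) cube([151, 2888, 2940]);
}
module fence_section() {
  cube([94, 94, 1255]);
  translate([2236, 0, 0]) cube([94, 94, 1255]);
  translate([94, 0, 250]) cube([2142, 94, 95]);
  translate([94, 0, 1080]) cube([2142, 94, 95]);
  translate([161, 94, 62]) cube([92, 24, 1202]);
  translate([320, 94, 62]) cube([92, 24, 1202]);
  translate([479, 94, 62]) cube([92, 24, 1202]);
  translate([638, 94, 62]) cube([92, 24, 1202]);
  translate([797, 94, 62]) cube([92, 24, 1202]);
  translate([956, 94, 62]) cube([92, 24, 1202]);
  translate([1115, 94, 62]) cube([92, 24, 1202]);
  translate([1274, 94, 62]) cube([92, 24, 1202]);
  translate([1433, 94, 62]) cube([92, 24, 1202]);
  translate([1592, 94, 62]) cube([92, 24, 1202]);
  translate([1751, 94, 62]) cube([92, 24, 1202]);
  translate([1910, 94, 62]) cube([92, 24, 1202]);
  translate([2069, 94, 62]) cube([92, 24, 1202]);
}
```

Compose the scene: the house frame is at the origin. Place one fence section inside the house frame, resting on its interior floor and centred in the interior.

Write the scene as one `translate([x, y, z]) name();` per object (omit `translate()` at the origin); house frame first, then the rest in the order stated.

house_frame();
translate([1705, 1536, 0]) fence_section();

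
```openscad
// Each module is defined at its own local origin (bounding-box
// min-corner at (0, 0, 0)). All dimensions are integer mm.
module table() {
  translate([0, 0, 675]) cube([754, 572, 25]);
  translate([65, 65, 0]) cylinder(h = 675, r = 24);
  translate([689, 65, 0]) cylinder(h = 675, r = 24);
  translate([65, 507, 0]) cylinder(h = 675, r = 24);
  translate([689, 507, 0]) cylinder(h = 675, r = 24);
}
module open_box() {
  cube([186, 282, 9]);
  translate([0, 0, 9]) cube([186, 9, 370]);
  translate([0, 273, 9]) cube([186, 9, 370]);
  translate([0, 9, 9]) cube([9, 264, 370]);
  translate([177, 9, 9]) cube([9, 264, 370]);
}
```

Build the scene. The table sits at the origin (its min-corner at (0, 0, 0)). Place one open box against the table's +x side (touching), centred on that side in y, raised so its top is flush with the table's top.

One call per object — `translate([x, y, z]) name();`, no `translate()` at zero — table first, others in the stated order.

table();
translate([754, 145, 321]) open_box();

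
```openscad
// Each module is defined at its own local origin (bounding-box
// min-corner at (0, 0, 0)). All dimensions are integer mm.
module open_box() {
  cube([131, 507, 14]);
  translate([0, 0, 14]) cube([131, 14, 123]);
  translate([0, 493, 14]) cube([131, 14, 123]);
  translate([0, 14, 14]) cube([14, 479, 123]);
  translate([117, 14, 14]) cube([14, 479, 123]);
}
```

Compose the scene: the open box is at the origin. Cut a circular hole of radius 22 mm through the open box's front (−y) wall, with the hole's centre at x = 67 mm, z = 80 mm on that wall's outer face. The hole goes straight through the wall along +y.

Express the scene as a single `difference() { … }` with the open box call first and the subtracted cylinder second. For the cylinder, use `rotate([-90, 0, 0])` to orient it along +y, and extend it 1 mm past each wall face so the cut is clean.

difference() {
  open_box();
  translate([67, -1, 80]) rotate([-90, 0, 0]) cylinder(h = 16, r = 22);
}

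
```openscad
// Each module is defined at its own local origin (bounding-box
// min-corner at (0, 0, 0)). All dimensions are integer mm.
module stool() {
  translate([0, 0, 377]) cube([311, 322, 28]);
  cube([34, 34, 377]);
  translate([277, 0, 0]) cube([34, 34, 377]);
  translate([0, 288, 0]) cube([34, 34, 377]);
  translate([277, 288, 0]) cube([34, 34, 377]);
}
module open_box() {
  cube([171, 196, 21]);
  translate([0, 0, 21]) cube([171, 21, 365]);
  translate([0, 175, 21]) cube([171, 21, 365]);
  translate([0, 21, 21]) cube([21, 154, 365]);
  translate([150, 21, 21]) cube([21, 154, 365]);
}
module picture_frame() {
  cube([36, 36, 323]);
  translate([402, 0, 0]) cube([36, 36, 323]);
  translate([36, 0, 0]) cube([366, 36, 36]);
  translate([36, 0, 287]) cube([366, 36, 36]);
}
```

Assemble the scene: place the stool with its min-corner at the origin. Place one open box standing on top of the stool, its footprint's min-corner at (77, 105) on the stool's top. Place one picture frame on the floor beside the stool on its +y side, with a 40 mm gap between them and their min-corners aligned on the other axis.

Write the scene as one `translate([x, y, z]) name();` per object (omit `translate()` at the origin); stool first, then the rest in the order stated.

stool();
translate([77, 105, 405]) open_box();
translate([0, 362, 0]) picture_frame();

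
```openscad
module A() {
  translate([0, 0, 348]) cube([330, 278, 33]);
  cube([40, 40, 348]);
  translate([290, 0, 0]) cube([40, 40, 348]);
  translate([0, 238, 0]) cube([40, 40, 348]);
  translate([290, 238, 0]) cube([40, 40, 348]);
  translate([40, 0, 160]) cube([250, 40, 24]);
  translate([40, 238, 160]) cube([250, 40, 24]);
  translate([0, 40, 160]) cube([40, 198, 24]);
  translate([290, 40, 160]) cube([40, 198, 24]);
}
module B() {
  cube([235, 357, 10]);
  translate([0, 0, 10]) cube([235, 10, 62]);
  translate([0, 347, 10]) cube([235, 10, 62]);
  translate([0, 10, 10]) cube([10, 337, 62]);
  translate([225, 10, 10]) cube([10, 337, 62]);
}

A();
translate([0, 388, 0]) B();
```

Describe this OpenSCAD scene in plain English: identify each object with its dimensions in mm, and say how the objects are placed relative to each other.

A is a four-legged stool. The seat is 330×278 mm, 33 mm thick, top at z = 381 mm. It stands on four square legs, each 40×40 mm in cross-section, from z = 0 to the seat underside, each flush with a corner of the seat. Four stretchers, 40 mm wide and 24 mm tall, connect adjacent legs with their undersides at z = 160 mm, each running between the inner faces of the legs it joins and aligned with the legs' outer faces on the other axis.

B is an open-topped rectangular box: outside dimensions 235×357×72 mm, with a uniform wall and base thickness of 10 mm. The base is a full 235×357 slab on the floor; four walls sit on top of the base. The front and back walls (the −y and +y sides) span the full width; the two side walls fit between them.

The open box is on the floor beside the stool on its +y side.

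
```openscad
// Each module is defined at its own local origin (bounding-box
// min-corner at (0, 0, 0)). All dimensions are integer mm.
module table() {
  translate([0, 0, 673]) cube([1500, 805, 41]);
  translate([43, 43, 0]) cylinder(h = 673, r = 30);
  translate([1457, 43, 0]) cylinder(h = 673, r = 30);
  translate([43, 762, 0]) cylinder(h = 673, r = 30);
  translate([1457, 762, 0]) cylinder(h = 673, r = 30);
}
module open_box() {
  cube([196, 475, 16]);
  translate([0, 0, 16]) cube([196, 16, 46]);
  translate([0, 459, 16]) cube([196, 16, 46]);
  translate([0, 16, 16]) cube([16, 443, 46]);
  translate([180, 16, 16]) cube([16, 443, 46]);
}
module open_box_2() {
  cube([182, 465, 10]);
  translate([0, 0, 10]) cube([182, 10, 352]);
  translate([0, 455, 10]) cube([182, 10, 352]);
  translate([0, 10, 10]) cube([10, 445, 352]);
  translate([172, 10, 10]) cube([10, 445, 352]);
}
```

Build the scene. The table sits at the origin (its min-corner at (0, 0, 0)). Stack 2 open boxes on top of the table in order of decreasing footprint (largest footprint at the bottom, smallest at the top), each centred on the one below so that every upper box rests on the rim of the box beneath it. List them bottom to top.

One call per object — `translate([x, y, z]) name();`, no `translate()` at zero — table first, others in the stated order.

table();
translate([652, 165, 714]) open_box();
translate([659, 170, 776]) open_box_2();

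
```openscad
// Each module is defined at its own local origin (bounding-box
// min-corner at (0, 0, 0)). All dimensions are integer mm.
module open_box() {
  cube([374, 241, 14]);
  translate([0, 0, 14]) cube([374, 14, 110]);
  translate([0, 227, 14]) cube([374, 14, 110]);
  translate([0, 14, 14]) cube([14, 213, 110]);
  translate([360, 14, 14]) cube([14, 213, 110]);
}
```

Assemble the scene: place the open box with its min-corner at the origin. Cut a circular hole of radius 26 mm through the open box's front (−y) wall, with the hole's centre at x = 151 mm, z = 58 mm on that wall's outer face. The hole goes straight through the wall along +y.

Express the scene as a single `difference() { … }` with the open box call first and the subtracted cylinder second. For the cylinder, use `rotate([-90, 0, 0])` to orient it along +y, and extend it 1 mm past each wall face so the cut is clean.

difference() {
  open_box();
  translate([151, -1, 58]) rotate([-90, 0, 0]) cylinder(h = 16, r = 26);
}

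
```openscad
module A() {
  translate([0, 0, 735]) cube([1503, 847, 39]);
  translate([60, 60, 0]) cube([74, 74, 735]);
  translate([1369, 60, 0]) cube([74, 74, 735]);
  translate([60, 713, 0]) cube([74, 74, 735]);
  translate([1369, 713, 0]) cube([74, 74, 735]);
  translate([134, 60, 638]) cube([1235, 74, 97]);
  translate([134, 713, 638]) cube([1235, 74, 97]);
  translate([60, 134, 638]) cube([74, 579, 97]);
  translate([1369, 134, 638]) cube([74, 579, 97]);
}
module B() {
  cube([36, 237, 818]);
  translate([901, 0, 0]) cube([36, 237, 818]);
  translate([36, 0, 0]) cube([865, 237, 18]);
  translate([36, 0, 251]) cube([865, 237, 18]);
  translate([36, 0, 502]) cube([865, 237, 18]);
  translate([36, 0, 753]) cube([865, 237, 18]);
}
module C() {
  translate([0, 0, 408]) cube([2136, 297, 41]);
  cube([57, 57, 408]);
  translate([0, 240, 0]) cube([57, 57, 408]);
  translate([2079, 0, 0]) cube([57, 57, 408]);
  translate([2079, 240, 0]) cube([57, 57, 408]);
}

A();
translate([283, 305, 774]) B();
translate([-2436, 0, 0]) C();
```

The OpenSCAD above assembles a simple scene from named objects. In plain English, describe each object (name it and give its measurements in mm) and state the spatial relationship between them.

A is a rectangular dining table. The top is 1503×847×39 mm with its upper surface at z = 774 mm. It stands on four 74×74 mm square legs, each inset 60 mm from the nearest pair of top edges, running from the floor to the underside of the top. Four apron rails, 74 mm thick and 97 mm tall, run between adjacent legs with their top edges flush with the underside of the top and their outer faces flush with the legs' outer faces.

B is a bookshelf 937 mm wide overall, 237 mm deep and 818 mm tall. The two sides are 36 mm thick vertical panels. 4 horizontal shelves of 18 mm thickness span between the inner faces of the sides; the lowest shelf sits on the floor and shelves are stacked with a clear vertical gap of 233 mm between each pair.

C is a long wooden bench with a 2136 mm (x) × 297 mm (y) seat, 41 mm thick, its top surface 449 mm above the floor. Four 57 mm square legs at the seat corners, flush with the edges, run from z = 0 to the seat underside.

The bookshelf is on top of the table, centred. The bench is on the floor beside the table on its −x side.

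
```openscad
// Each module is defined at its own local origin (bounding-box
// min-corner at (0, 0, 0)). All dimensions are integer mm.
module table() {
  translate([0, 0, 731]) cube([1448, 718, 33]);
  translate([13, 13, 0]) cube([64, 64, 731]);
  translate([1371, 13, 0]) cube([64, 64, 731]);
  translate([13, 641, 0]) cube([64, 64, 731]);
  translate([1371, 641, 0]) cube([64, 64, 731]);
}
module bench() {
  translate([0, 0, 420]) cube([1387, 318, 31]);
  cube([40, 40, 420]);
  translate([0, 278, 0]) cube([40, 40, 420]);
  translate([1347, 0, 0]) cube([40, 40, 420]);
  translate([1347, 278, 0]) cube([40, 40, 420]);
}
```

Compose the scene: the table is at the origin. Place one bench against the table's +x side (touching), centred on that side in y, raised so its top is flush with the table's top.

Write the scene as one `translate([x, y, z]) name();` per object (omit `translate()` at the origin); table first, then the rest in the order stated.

table();
translate([1448, 200, 313]) bench();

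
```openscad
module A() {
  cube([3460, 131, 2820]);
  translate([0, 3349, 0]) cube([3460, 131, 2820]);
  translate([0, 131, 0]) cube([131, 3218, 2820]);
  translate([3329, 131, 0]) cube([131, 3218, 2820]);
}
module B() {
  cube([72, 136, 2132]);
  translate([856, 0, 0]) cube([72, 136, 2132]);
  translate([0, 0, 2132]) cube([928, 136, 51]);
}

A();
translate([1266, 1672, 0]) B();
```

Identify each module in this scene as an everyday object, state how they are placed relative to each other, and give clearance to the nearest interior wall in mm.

Clearances: x = 1135, y = 1541; minimum 1135 mm.

A is a house frame. B is a door frame. The door frame sits inside the house frame, centred. The clearance to the nearest interior wall is 1135 mm.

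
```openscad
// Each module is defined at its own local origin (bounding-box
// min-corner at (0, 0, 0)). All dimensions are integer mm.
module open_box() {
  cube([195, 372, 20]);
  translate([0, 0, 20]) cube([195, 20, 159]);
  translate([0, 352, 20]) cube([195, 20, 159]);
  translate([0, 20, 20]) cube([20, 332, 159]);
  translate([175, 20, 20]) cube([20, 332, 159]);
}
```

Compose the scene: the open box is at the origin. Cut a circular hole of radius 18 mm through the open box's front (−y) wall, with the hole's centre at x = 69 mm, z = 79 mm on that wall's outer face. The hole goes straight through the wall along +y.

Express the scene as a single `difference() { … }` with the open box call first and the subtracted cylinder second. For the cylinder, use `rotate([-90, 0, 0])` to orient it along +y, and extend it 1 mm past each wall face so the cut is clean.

difference() {
  open_box();
  translate([69, -1, 79]) rotate([-90, 0, 0]) cylinder(h = 22, r = 18);
}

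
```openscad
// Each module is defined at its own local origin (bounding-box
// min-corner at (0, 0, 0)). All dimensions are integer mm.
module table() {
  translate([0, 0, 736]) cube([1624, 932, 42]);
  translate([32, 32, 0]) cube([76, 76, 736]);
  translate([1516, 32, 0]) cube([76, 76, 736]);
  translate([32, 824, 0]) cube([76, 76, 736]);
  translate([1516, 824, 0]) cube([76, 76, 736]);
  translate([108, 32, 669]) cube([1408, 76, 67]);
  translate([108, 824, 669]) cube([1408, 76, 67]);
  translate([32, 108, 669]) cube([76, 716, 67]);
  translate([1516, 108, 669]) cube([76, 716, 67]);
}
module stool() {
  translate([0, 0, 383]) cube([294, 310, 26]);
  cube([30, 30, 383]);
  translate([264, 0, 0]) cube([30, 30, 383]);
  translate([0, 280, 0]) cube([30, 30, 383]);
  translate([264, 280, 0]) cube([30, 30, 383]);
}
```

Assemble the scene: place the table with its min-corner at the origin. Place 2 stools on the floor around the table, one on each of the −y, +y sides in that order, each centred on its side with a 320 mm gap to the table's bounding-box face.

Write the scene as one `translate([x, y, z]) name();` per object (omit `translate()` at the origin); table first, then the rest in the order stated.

table();
translate([665, -630, 0]) stool();
translate([665, 1252, 0]) stool();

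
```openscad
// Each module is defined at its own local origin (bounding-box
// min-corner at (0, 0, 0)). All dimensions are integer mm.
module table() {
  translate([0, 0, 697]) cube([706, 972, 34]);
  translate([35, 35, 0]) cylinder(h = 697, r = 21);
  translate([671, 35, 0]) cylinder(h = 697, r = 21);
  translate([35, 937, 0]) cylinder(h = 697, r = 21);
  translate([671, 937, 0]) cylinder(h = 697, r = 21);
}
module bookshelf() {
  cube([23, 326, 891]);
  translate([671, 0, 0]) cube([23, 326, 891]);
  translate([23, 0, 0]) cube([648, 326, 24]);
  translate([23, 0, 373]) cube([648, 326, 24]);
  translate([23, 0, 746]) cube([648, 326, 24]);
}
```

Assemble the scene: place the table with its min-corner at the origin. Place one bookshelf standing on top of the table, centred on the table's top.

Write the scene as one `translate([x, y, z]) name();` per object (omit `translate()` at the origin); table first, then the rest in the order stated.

table();
translate([6, 323, 731]) bookshelf();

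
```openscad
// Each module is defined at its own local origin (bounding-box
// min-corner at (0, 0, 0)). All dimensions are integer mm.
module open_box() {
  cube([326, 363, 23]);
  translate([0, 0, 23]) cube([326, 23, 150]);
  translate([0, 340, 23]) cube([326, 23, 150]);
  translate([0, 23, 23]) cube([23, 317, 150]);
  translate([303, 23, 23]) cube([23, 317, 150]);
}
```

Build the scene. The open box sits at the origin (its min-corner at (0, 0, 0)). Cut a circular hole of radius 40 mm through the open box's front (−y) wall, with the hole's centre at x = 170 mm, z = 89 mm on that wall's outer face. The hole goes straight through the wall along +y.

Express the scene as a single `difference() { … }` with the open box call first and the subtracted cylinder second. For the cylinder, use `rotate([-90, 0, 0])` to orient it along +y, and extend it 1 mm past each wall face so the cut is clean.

difference() {
  open_box();
  translate([170, -1, 89]) rotate([-90, 0, 0]) cylinder(h = 25, r = 40);
}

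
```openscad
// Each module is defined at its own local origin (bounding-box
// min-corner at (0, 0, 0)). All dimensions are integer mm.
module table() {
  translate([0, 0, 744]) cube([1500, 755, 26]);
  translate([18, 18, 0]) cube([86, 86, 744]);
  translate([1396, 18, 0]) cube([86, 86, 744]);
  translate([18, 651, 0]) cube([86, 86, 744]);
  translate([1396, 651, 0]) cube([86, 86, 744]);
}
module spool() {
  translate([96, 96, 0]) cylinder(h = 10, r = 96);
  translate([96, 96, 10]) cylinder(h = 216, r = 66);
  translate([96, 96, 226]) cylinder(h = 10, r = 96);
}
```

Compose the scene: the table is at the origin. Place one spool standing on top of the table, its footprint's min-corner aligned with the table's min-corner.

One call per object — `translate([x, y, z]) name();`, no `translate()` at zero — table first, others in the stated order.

table();
translate([0, 0, 770]) spool();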